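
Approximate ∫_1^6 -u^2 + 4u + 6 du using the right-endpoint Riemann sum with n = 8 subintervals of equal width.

Δu = (6 − 1)/8 = 0.625.
Right endpoints: 1.625, 2.25, 2.875, 3.5, 4.125, 4.75, 5.375, 6.
f(1.625) = 9.859375, f(2.25) = 9.9375, f(2.875) = 9.234375, f(3.5) = 7.75, f(4.125) = 5.484375, f(4.75) = 2.4375, f(5.375) = -1.390625, f(6) = -6.
Sum = Δu · [f(1.625) + f(2.25) + f(2.875) + ...].
Sum = 23.3203125.

23.3203125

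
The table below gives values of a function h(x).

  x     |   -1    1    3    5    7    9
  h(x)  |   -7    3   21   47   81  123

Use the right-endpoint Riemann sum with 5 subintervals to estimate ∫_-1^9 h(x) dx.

Δx = 2.
Sum = 2·[3 + 21 + 47 + 81 + 123] = 550.

550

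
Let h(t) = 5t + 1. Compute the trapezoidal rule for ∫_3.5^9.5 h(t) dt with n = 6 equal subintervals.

Δt = (9.5 − 3.5)/6 = 1.
h(3.5) = 18.5, h(4.5) = 23.5, h(5.5) = 28.5, h(6.5) = 33.5, h(7.5) = 38.5, h(8.5) = 43.5, h(9.5) = 48.5.
T_6 = (Δt/2)·[h(t_0) + 2h(t_1) + ... + 2h(t_{5}) + h(t_6)].
Sum = 201.

201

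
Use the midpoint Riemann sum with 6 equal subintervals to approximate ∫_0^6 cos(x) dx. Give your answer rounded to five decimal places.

-0.29141

Δx = (6 − 0)/6 = 1.
Midpoints: 0.5, 1.5, 2.5, 3.5, 4.5, 5.5.
f(0.5) ≈ 0.87758, f(1.5) ≈ 0.07074, f(2.5) ≈ -0.80114, f(3.5) ≈ -0.93646, f(4.5) ≈ -0.21080, f(5.5) ≈ 0.70867.
Sum = Δx · [f(0.5) + f(1.5) + f(2.5) + ...].
Sum ≈ -0.29141.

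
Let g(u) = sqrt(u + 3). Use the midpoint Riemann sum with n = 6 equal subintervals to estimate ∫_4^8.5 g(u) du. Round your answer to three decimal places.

13.653

Δu = (8.5 − 4)/6 = 0.75.
Midpoints: 4.375, 5.125, 5.875, 6.625, 7.375, 8.125.
g(4.375) ≈ 2.716, g(5.125) ≈ 2.850, g(5.875) ≈ 2.979, g(6.625) ≈ 3.102, g(7.375) ≈ 3.221, g(8.125) ≈ 3.335.
Sum = Δu · [g(4.375) + g(5.125) + g(5.875) + ...].
Sum ≈ 13.653.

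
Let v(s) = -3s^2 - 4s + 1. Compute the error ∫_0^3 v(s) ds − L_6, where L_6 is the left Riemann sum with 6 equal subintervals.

-9.375

Exact integral: ∫_0^3 v(s) ds = -42.
L_6 = -32.625.
Error = -42 − (-32.625) = -9.375.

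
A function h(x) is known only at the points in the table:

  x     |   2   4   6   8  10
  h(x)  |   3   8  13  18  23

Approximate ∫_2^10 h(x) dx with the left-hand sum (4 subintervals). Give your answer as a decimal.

84

Δx = 2.
Sum = 2·[3 + 8 + 13 + 18] = 84.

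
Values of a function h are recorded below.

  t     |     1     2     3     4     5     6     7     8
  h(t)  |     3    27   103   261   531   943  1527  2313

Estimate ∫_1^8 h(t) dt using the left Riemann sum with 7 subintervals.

3395

Δt = 1.
Sum = 1·[3 + 27 + 103 + 261 + 531 + 943 + 1527] = 3395.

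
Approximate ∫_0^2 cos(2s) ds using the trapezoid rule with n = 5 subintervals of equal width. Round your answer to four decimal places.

-0.3580

Δs = (2 − 0)/5 = 0.4.
f(0) ≈ 1.0000, f(0.4) ≈ 0.6967, f(0.8) ≈ -0.0292, f(1.2) ≈ -0.7374, f(1.6) ≈ -0.9983, f(2) ≈ -0.6536.
T_5 = (Δs/2)·[f(s_0) + 2f(s_1) + ... + 2f(s_{4}) + f(s_5)].
Sum ≈ -0.3580.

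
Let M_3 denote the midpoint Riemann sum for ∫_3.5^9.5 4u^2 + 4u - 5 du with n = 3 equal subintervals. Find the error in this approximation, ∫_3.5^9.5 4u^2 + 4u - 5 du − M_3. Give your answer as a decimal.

8

Exact integral: ∫_3.5^9.5 f(u) du = 1212.
M_3 = 1204.
Error = 1212 − 1204 = 8.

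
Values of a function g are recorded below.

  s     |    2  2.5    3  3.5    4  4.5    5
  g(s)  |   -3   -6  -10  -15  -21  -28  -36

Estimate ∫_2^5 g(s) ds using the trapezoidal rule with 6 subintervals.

-49.75

Δs = 0.5.
T_6 = (0.5/2)·[(-3) + 2·(-6) + 2·(-10) + 2·(-15) + 2·(-21) + 2·(-28) + (-36)] = -49.75.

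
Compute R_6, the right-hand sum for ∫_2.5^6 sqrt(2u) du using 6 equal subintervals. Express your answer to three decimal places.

Δu = (6 − 2.5)/6 = 7/12.
Right endpoints: 37/12, 11/3, 4.25, 29/6, 65/12, 6.
f(37/12) ≈ 2.483, f(11/3) ≈ 2.708, f(4.25) ≈ 2.915, f(29/6) ≈ 3.109, f(65/12) ≈ 3.291, f(6) ≈ 3.464.
Sum = Δu · [f(37/12) + f(11/3) + f(4.25) + ...].
Sum ≈ 10.483.

10.483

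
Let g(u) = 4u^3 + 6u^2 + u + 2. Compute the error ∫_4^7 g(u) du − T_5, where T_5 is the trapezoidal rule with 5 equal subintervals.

Exact integral: ∫_4^7 g(u) du = 2725.5.
T_5 = 2738.46.
Error = 2725.5 − 2738.46 = -12.96.

-12.96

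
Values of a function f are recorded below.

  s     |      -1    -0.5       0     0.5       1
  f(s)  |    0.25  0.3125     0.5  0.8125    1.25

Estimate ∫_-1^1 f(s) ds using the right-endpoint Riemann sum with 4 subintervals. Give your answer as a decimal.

Δs = 0.5.
Sum = 0.5·[0.3125 + 0.5 + 0.8125 + 1.25] = 1.4375.

1.4375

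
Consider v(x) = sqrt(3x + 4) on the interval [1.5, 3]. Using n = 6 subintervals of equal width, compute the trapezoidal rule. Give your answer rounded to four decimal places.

Δx = (3 − 1.5)/6 = 0.25.
v(1.5) ≈ 2.9155, v(1.75) ≈ 3.0414, v(2) ≈ 3.1623, v(2.25) ≈ 3.2787, v(2.5) ≈ 3.3912, v(2.75) ≈ 3.5000, v(3) ≈ 3.6056.
T_6 = (Δx/2)·[v(x_0) + 2v(x_1) + ... + 2v(x_{5}) + v(x_6)].
Sum ≈ 4.9085.

4.9085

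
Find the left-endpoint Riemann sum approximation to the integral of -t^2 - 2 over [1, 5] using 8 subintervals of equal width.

Δt = (5 − 1)/8 = 0.5.
Left endpoints: 1, 1.5, 2, 2.5, 3, 3.5, 4, 4.5.
f(1) = -3, f(1.5) = -4.25, f(2) = -6, f(2.5) = -8.25, f(3) = -11, f(3.5) = -14.25, f(4) = -18, f(4.5) = -22.25.
Sum = Δt · [f(1) + f(1.5) + f(2) + ...].
Sum = -43.5.

-43.5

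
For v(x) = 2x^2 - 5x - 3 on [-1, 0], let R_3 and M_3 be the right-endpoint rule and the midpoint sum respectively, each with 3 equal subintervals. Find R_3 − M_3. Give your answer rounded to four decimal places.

R_3 ≈ -0.962963.
M_3 ≈ 0.148148.
R_3 − M_3 ≈ -1.1111.

-1.1111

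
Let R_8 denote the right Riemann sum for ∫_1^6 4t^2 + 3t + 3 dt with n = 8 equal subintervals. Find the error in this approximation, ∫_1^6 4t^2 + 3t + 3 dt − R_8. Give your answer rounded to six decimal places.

-49.739583

Exact integral: ∫_1^6 f(t) dt ≈ 354.16666667.
R_8 = 403.90625.
Error ≈ 354.16666667 − 403.90625 ≈ -49.739583.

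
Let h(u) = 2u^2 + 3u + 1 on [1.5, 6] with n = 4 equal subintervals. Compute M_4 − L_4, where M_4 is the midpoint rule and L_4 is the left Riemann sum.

42.71484375

M_4 = 195.92578125.
L_4 = 153.2109375.
M_4 − L_4 = 42.71484375.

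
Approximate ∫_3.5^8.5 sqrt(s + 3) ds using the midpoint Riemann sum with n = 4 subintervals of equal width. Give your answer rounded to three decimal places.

Δs = (8.5 − 3.5)/4 = 1.25.
Midpoints: 4.125, 5.375, 6.625, 7.875.
f(4.125) ≈ 2.669, f(5.375) ≈ 2.894, f(6.625) ≈ 3.102, f(7.875) ≈ 3.298.
Sum = Δs · [f(4.125) + f(5.375) + f(6.625) + f(7.875)].
Sum ≈ 14.954.

14.954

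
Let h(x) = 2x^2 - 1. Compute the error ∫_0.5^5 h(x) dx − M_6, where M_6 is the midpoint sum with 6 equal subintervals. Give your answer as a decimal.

0.421875

Exact integral: ∫_0.5^5 h(x) dx = 78.75.
M_6 = 78.328125.
Error = 78.75 − 78.328125 = 0.421875.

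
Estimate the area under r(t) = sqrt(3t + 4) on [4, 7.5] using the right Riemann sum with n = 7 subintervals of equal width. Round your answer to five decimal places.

16.37790

Δt = (7.5 − 4)/7 = 0.5.
Right endpoints: 4.5, 5, 5.5, 6, 6.5, 7, 7.5.
r(4.5) ≈ 4.18330, r(5) ≈ 4.35890, r(5.5) ≈ 4.52769, r(6) ≈ 4.69042, r(6.5) ≈ 4.84768, r(7) ≈ 5.00000, r(7.5) ≈ 5.14782.
Sum = Δt · [r(4.5) + r(5) + r(5.5) + ...].
Sum ≈ 16.37790.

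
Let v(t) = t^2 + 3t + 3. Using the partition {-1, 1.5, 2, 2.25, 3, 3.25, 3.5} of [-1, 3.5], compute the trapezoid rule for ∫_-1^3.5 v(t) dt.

Subinterval widths: 2.5, 0.5, 0.25, 0.75, 0.25, 0.25.
v(-1) = 1, v(1.5) = 9.75, v(2) = 13, v(2.25) = 14.8125, v(3) = 21, v(3.25) = 23.3125, v(3.5) = 25.75.
On each subinterval the trapezoid contributes (Δt_i/2)·[v(t_{i-1}) + v(t_i)].
Sum = 47.703125.

47.703125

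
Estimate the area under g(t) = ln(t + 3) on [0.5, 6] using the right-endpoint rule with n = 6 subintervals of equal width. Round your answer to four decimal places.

Δt = (6 − 0.5)/6 = 11/12.
Right endpoints: 17/12, 7/3, 3.25, 25/6, 61/12, 6.
g(17/12) ≈ 1.4854, g(7/3) ≈ 1.6740, g(3.25) ≈ 1.8326, g(25/6) ≈ 1.9694, g(61/12) ≈ 2.0898, g(6) ≈ 2.1972.
Sum = Δt · [g(17/12) + g(7/3) + g(3.25) + ...].
Sum ≈ 10.3110.

10.3110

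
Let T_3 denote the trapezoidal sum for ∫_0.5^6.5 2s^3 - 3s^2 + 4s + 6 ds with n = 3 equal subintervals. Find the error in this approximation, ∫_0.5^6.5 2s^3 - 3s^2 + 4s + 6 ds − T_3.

-72

Exact integral: ∫_0.5^6.5 f(s) ds = 738.
T_3 = 810.
Error = 738 − 810 = -72.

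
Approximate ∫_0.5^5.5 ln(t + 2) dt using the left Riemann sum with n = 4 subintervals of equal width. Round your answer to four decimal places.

Δt = (5.5 − 0.5)/4 = 1.25.
Left endpoints: 0.5, 1.75, 3, 4.25.
f(0.5) ≈ 0.9163, f(1.75) ≈ 1.3218, f(3) ≈ 1.6094, f(4.25) ≈ 1.8326.
Sum = Δt · [f(0.5) + f(1.75) + f(3) + f(4.25)].
Sum ≈ 7.1001.

7.1001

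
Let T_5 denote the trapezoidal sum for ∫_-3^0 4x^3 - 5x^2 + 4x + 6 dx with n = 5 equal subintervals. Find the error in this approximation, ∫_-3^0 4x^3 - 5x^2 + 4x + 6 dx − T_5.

4.14

Exact integral: ∫_-3^0 f(x) dx = -126.
T_5 = -130.14.
Error = -126 − (-130.14) = 4.14.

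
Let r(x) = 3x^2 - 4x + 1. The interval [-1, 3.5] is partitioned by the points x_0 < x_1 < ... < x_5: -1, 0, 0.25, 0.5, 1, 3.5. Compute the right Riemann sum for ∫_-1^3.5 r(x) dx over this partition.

Subinterval widths: 1, 0.25, 0.25, 0.5, 2.5.
Right endpoints: 0, 0.25, 0.5, 1, 3.5.
r(0) = 1, r(0.25) = 0.1875, r(0.5) = -0.25, r(1) = 0, r(3.5) = 23.75.
Sum = Σ Δx_i · r(x_i).
Sum = 60.359375.

60.359375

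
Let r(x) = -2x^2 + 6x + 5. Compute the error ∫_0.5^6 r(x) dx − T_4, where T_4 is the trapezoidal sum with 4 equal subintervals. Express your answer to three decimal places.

3.466

Exact integral: ∫_0.5^6 r(x) dx ≈ -9.16667.
T_4 = -12.6328125.
Error ≈ -9.16667 − (-12.6328125) ≈ 3.466.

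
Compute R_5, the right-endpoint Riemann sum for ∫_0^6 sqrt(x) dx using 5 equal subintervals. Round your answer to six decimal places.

11.018862

Δx = (6 − 0)/5 = 1.2.
Right endpoints: 1.2, 2.4, 3.6, 4.8, 6.
f(1.2) ≈ 1.095445, f(2.4) ≈ 1.549193, f(3.6) ≈ 1.897367, f(4.8) ≈ 2.190890, f(6) ≈ 2.449490.
Sum = Δx · [f(1.2) + f(2.4) + f(3.6) + f(4.8) + f(6)].
Sum ≈ 11.018862.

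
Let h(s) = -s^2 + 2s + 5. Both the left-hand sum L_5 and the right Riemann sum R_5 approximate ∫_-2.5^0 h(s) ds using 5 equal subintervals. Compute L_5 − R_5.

L_5 = -1.875.
R_5 = 3.75.
L_5 − R_5 = -5.625.

-5.625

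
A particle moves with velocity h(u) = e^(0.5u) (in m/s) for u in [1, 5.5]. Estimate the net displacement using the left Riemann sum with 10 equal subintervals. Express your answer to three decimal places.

24.957

Δu = (5.5 − 1)/10 = 0.45.
Left endpoints: 1, 1.45, 1.9, 2.35, 2.8, 3.25, 3.7, 4.15, 4.6, 5.05.
h(1) ≈ 1.649, h(1.45) ≈ 2.065, h(1.9) ≈ 2.586, h(2.35) ≈ 3.238, h(2.8) ≈ 4.055, h(3.25) ≈ 5.078, h(3.7) ≈ 6.360, h(4.15) ≈ 7.965, h(4.6) ≈ 9.974, h(5.05) ≈ 12.491.
Sum = Δu · [h(1) + h(1.45) + h(1.9) + ...].
Sum ≈ 24.957.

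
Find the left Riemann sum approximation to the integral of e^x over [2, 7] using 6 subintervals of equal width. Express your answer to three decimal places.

697.710

Δx = (7 − 2)/6 = 5/6.
Left endpoints: 2, 17/6, 11/3, 4.5, 16/3, 37/6.
f(2) ≈ 7.389, f(17/6) ≈ 17.002, f(11/3) ≈ 39.121, f(4.5) ≈ 90.017, f(16/3) ≈ 207.127, f(37/6) ≈ 476.595.
Sum = Δx · [f(2) + f(17/6) + f(11/3) + ...].
Sum ≈ 697.710.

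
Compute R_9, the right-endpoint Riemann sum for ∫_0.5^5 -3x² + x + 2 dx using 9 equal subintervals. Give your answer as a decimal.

-121.5

Δx = (5 − 0.5)/9 = 0.5.
Right endpoints: 1, 1.5, 2, 2.5, 3, 3.5, 4, 4.5, 5.
f(1) = 0, f(1.5) = -3.25, f(2) = -8, f(2.5) = -14.25, f(3) = -22, f(3.5) = -31.25, f(4) = -42, f(4.5) = -54.25, f(5) = -68.
Sum = Δx · [f(1) + f(1.5) + f(2) + ...].
Sum = -121.5.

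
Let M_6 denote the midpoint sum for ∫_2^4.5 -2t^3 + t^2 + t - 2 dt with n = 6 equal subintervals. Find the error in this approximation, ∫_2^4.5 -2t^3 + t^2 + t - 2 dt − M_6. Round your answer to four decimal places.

-0.6691

Exact integral: ∫_2^4.5 f(t) dt ≈ -166.197917.
M_6 ≈ -165.528791.
Error ≈ -166.197917 − (-165.528791) ≈ -0.6691.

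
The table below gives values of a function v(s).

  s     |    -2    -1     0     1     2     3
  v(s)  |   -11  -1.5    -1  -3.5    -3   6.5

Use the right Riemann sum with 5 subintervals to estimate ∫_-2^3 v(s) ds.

Δs = 1.
Sum = 1·[(-1.5) + (-1) + (-3.5) + (-3) + 6.5] = -2.5.

-2.5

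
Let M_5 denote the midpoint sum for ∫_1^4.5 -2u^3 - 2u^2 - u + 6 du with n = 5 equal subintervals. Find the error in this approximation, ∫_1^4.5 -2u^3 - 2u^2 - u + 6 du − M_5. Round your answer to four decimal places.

Exact integral: ∫_1^4.5 f(u) du ≈ -253.239583.
M_5 = -250.595625.
Error ≈ -253.239583 − (-250.595625) ≈ -2.6440.

-2.6440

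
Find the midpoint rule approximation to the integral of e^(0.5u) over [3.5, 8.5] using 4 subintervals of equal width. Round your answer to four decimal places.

Δu = (8.5 − 3.5)/4 = 1.25.
Midpoints: 4.125, 5.375, 6.625, 7.875.
f(4.125) ≈ 7.8656, f(5.375) ≈ 14.6949, f(6.625) ≈ 27.4537, f(7.875) ≈ 51.2902.
Sum = Δu · [f(4.125) + f(5.375) + f(6.625) + f(7.875)].
Sum ≈ 126.6305.

126.6305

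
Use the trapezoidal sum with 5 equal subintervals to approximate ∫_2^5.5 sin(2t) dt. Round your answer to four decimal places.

Δt = (5.5 − 2)/5 = 0.7.
f(2) ≈ -0.7568, f(2.7) ≈ -0.7728, f(3.4) ≈ 0.4941, f(4.1) ≈ 0.9407, f(4.8) ≈ -0.1743, f(5.5) ≈ -1.0000.
T_5 = (Δt/2)·[f(t_0) + 2f(t_1) + ... + 2f(t_{4}) + f(t_5)].
Sum ≈ -0.2735.

-0.2735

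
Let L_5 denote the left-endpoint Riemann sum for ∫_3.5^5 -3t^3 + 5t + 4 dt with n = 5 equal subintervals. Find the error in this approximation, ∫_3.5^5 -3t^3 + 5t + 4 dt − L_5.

Exact integral: ∫_3.5^5 f(t) dt = -318.328125.
L_5 = -283.3575.
Error = -318.328125 − (-283.3575) = -34.970625.

-34.970625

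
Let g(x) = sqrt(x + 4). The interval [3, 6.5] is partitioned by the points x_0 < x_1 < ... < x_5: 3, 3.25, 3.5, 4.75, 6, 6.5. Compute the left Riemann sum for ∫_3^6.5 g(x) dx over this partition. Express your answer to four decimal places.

Subinterval widths: 0.25, 0.25, 1.25, 1.25, 0.5.
Left endpoints: 3, 3.25, 3.5, 4.75, 6.
g(3) ≈ 2.6458, g(3.25) ≈ 2.6926, g(3.5) ≈ 2.7386, g(4.75) ≈ 2.9580, g(6) ≈ 3.1623.
Sum = Σ Δx_i · g(x_i).
Sum ≈ 10.0365.

10.0365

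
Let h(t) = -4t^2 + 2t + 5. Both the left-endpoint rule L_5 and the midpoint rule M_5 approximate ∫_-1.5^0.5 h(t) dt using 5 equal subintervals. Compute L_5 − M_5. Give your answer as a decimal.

-2.72

L_5 = 0.72.
M_5 = 3.44.
L_5 − M_5 = -2.72.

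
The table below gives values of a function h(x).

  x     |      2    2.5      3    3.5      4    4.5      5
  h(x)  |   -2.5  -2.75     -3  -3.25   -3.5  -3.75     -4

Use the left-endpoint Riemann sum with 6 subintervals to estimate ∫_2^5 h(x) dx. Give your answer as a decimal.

Δx = 0.5.
Sum = 0.5·[(-2.5) + (-2.75) + (-3) + (-3.25) + (-3.5) + (-3.75)] = -9.375.

-9.375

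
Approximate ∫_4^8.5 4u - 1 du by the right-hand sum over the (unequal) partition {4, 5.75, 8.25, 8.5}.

126.75

Subinterval widths: 1.75, 2.5, 0.25.
Right endpoints: 5.75, 8.25, 8.5.
f(5.75) = 22, f(8.25) = 32, f(8.5) = 33.
Sum = Σ Δu_i · f(u_i).
Sum = 126.75.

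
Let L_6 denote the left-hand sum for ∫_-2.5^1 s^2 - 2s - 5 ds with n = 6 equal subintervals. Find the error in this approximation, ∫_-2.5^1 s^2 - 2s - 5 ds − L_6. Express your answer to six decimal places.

Exact integral: ∫_-2.5^1 f(s) ds ≈ -6.70833333.
L_6 ≈ -2.93692130.
Error ≈ -6.70833333 − (-2.93692130) ≈ -3.771412.

-3.771412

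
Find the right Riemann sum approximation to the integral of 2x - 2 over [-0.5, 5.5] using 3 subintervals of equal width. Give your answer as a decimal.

Δx = (5.5 − (-0.5))/3 = 2.
Right endpoints: 1.5, 3.5, 5.5.
f(1.5) = 1, f(3.5) = 5, f(5.5) = 9.
Sum = Δx · [f(1.5) + f(3.5) + f(5.5)].
Sum = 30.

30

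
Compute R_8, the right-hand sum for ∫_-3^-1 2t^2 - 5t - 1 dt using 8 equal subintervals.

Δt = (-1 − (-3))/8 = 0.25.
Right endpoints: -2.75, -2.5, -2.25, -2, -1.75, -1.5, -1.25, -1.
f(-2.75) = 27.875, f(-2.5) = 24, f(-2.25) = 20.375, f(-2) = 17, f(-1.75) = 13.875, f(-1.5) = 11, f(-1.25) = 8.375, f(-1) = 6.
Sum = Δt · [f(-2.75) + f(-2.5) + f(-2.25) + ...].
Sum = 32.125.

32.125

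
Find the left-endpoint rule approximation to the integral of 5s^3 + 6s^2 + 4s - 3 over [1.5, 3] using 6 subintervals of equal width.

131.21484375

Δs = (3 − 1.5)/6 = 0.25.
Left endpoints: 1.5, 1.75, 2, 2.25, 2.5, 2.75.
f(1.5) = 33.375, f(1.75) = 49.171875, f(2) = 69, f(2.25) = 93.328125, f(2.5) = 122.625, f(2.75) = 157.359375.
Sum = Δs · [f(1.5) + f(1.75) + f(2) + ...].
Sum = 131.21484375.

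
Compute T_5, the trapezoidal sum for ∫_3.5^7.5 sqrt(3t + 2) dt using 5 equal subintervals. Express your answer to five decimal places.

Δt = (7.5 − 3.5)/5 = 0.8.
f(3.5) ≈ 3.53553, f(4.3) ≈ 3.86005, f(5.1) ≈ 4.15933, f(5.9) ≈ 4.43847, f(6.7) ≈ 4.70106, f(7.5) ≈ 4.94975.
T_5 = (Δt/2)·[f(t_0) + 2f(t_1) + ... + 2f(t_{4}) + f(t_5)].
Sum ≈ 17.12124.

17.12124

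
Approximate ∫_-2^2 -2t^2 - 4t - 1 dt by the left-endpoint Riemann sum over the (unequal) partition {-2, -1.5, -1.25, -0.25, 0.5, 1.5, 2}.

-8.84375

Subinterval widths: 0.5, 0.25, 1, 0.75, 1, 0.5.
Left endpoints: -2, -1.5, -1.25, -0.25, 0.5, 1.5.
f(-2) = -1, f(-1.5) = 0.5, f(-1.25) = 0.875, f(-0.25) = -0.125, f(0.5) = -3.5, f(1.5) = -11.5.
Sum = Σ Δt_i · f(t_i).
Sum = -8.84375.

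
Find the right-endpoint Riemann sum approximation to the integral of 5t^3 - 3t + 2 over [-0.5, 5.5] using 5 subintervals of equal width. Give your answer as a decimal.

1653.45

Δt = (5.5 − (-0.5))/5 = 1.2.
Right endpoints: 0.7, 1.9, 3.1, 4.3, 5.5.
f(0.7) = 1.615, f(1.9) = 30.595, f(3.1) = 141.655, f(4.3) = 386.635, f(5.5) = 817.375.
Sum = Δt · [f(0.7) + f(1.9) + f(3.1) + f(4.3) + f(5.5)].
Sum = 1653.45.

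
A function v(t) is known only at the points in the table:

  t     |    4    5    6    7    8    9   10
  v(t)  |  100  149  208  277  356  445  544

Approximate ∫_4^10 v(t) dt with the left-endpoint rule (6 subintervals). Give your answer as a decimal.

1535

Δt = 1.
Sum = 1·[100 + 149 + 208 + 277 + 356 + 445] = 1535.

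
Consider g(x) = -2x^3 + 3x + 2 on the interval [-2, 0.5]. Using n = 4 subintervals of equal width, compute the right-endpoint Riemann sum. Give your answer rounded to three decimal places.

Δx = (0.5 − (-2))/4 = 0.625.
Right endpoints: -1.375, -0.75, -0.125, 0.5.
g(-1.375) = 3.07421875, g(-0.75) = 0.59375, g(-0.125) = 1.62890625, g(0.5) = 3.25.
Sum = Δx · [g(-1.375) + g(-0.75) + g(-0.125) + g(0.5)].
Sum ≈ 5.342.

5.342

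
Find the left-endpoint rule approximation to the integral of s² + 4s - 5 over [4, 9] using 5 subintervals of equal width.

Δs = (9 − 4)/5 = 1.
Left endpoints: 4, 5, 6, 7, 8.
f(4) = 27, f(5) = 40, f(6) = 55, f(7) = 72, f(8) = 91.
Sum = Δs · [f(4) + f(5) + f(6) + f(7) + f(8)].
Sum = 285.

285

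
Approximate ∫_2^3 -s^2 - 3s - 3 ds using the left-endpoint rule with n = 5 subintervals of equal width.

-16.04

Δs = (3 − 2)/5 = 0.2.
Left endpoints: 2, 2.2, 2.4, 2.6, 2.8.
f(2) = -13, f(2.2) = -14.44, f(2.4) = -15.96, f(2.6) = -17.56, f(2.8) = -19.24.
Sum = Δs · [f(2) + f(2.2) + f(2.4) + f(2.6) + f(2.8)].
Sum = -16.04.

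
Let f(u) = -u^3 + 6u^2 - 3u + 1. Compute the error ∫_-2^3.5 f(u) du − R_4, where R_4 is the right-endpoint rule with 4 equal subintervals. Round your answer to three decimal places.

Exact integral: ∫_-2^3.5 f(u) du = 61.359375.
R_4 ≈ 55.56934.
Error ≈ 61.359375 − 55.56934 ≈ 5.790.

5.790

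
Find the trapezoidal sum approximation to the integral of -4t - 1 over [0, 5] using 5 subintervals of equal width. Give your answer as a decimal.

-55

Δt = (5 − 0)/5 = 1.
f(0) = -1, f(1) = -5, f(2) = -9, f(3) = -13, f(4) = -17, f(5) = -21.
T_5 = (Δt/2)·[f(t_0) + 2f(t_1) + ... + 2f(t_{4}) + f(t_5)].
Sum = -55.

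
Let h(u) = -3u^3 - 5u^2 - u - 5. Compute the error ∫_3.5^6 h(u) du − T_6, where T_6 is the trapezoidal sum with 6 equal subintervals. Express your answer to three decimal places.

3.454

Exact integral: ∫_3.5^6 h(u) du ≈ -1172.36979.
T_6 ≈ -1175.82393.
Error ≈ -1172.36979 − (-1175.82393) ≈ 3.454.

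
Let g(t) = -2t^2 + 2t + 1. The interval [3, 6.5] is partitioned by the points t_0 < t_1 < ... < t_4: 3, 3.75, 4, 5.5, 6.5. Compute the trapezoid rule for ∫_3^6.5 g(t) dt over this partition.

Subinterval widths: 0.75, 0.25, 1.5, 1.
g(3) = -11, g(3.75) = -19.625, g(4) = -23, g(5.5) = -48.5, g(6.5) = -70.5.
On each subinterval the trapezoid contributes (Δt_i/2)·[g(t_{i-1}) + g(t_i)].
Sum = -129.9375.

-129.9375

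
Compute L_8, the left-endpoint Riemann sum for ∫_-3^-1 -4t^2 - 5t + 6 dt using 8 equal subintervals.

Δt = (-1 − (-3))/8 = 0.25.
Left endpoints: -3, -2.75, -2.5, -2.25, -2, -1.75, -1.5, -1.25.
f(-3) = -15, f(-2.75) = -10.5, f(-2.5) = -6.5, f(-2.25) = -3, f(-2) = 0, f(-1.75) = 2.5, f(-1.5) = 4.5, f(-1.25) = 6.
Sum = Δt · [f(-3) + f(-2.75) + f(-2.5) + ...].
Sum = -5.5.

-5.5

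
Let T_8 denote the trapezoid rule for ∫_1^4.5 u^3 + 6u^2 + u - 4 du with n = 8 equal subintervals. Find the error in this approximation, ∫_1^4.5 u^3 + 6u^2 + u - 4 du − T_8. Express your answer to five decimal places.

Exact integral: ∫_1^4.5 f(u) du = 278.140625.
T_8 ≈ 279.7316895.
Error ≈ 278.140625 − 279.7316895 ≈ -1.59106.

-1.59106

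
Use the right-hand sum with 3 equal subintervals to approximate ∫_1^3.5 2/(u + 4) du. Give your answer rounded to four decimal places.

0.7579

Δu = (3.5 − 1)/3 = 5/6.
Right endpoints: 11/6, 8/3, 3.5.
f(11/6) = 12/35, f(8/3) = 0.3, f(3.5) = 4/15.
Sum = Δu · [f(11/6) + f(8/3) + f(3.5)].
Sum ≈ 0.7579.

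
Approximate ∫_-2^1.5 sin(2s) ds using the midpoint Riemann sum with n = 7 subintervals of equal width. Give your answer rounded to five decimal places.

Δs = (1.5 − (-2))/7 = 0.5.
Midpoints: -1.75, -1.25, -0.75, -0.25, 0.25, 0.75, 1.25.
f(-1.75) ≈ 0.35078, f(-1.25) ≈ -0.59847, f(-0.75) ≈ -0.99749, f(-0.25) ≈ -0.47943, f(0.25) ≈ 0.47943, f(0.75) ≈ 0.99749, f(1.25) ≈ 0.59847.
Sum = Δs · [f(-1.75) + f(-1.25) + f(-0.75) + ...].
Sum ≈ 0.17539.

0.17539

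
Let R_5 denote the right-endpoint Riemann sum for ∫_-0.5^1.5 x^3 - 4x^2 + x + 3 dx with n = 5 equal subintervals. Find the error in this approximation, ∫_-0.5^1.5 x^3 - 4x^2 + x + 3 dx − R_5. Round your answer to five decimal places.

Exact integral: ∫_-0.5^1.5 f(x) dx ≈ 3.5833333.
R_5 = 2.95.
Error ≈ 3.5833333 − 2.95 ≈ 0.63333.

0.63333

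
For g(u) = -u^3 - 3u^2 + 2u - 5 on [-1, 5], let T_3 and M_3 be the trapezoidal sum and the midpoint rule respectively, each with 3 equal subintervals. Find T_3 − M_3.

-54

T_3 = -324.
M_3 = -270.
T_3 − M_3 = -54.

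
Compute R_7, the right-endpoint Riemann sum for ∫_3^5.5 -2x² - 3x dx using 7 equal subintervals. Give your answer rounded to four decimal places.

Δx = (5.5 − 3)/7 = 5/14.
Right endpoints: 47/14, 26/7, 57/14, 31/7, 67/14, 36/7, 5.5.
f(47/14) = -1598/49, f(26/7) = -1898/49, f(57/14) = -2223/49, f(31/7) = -2573/49, f(67/14) = -2948/49, f(36/7) = -3348/49, f(5.5) = -77.
Sum = Δx · [f(47/14) + f(26/7) + f(57/14) + ...].
Sum ≈ -133.8265.

-133.8265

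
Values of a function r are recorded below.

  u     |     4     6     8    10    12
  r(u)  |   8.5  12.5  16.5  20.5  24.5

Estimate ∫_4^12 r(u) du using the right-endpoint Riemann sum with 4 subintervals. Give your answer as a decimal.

148

Δu = 2.
Sum = 2·[12.5 + 16.5 + 20.5 + 24.5] = 148.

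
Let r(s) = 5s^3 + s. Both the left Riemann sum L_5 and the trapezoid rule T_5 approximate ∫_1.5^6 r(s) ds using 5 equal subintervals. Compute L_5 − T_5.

-480.43125

L_5 = 1184.2875.
T_5 = 1664.71875.
L_5 − T_5 = -480.43125.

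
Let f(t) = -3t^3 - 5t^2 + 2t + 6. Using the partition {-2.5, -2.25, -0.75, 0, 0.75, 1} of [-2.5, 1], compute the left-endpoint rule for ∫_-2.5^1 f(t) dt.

Subinterval widths: 0.25, 1.5, 0.75, 0.75, 0.25.
Left endpoints: -2.5, -2.25, -0.75, 0, 0.75.
f(-2.5) = 16.625, f(-2.25) = 10.359375, f(-0.75) = 2.953125, f(0) = 6, f(0.75) = 3.421875.
Sum = Σ Δt_i · f(t_i).
Sum = 27.265625.

27.265625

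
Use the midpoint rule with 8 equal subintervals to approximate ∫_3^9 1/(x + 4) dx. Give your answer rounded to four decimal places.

Δx = (9 − 3)/8 = 0.75.
Midpoints: 3.375, 4.125, 4.875, 5.625, 6.375, 7.125, 7.875, 8.625.
f(3.375) = 8/59, f(4.125) = 8/65, f(4.875) = 8/71, f(5.625) = 8/77, f(6.375) = 8/83, f(7.125) = 8/89, f(7.875) = 8/95, f(8.625) = 8/101.
Sum = Δx · [f(3.375) + f(4.125) + f(4.875) + ...].
Sum ≈ 0.6187.

0.6187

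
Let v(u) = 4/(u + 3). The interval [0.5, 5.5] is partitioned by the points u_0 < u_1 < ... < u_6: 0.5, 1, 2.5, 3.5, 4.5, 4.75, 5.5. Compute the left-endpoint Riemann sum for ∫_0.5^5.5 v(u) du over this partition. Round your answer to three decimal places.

3.935

Subinterval widths: 0.5, 1.5, 1, 1, 0.25, 0.75.
Left endpoints: 0.5, 1, 2.5, 3.5, 4.5, 4.75.
v(0.5) = 8/7, v(1) = 1, v(2.5) = 8/11, v(3.5) = 8/13, v(4.5) = 8/15, v(4.75) = 16/31.
Sum = Σ Δu_i · v(u_i).
Sum ≈ 3.935.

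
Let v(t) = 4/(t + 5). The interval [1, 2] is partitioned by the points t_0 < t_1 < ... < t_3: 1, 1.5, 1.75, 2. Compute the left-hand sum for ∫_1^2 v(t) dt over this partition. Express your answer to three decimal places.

Subinterval widths: 0.5, 0.25, 0.25.
Left endpoints: 1, 1.5, 1.75.
v(1) = 2/3, v(1.5) = 8/13, v(1.75) = 16/27.
Sum = Σ Δt_i · v(t_i).
Sum ≈ 0.635.

0.635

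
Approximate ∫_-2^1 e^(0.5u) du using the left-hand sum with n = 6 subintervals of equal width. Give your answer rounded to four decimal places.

Δu = (1 − (-2))/6 = 0.5.
Left endpoints: -2, -1.5, -1, -0.5, 0, 0.5.
f(-2) ≈ 0.3679, f(-1.5) ≈ 0.4724, f(-1) ≈ 0.6065, f(-0.5) ≈ 0.7788, f(0) ≈ 1.0000, f(0.5) ≈ 1.2840.
Sum = Δu · [f(-2) + f(-1.5) + f(-1) + ...].
Sum ≈ 2.2548.

2.2548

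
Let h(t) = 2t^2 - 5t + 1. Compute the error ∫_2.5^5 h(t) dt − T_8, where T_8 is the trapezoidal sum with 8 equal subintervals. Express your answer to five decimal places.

Exact integral: ∫_2.5^5 h(t) dt ≈ 28.5416667.
T_8 ≈ 28.6230469.
Error ≈ 28.5416667 − 28.6230469 ≈ -0.08138.

-0.08138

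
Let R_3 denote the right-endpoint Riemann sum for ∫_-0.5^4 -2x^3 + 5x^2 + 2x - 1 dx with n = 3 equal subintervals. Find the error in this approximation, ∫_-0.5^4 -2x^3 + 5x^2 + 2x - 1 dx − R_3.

39.65625

Exact integral: ∫_-0.5^4 f(x) dx = -9.84375.
R_3 = -49.5.
Error = -9.84375 − (-49.5) = 39.65625.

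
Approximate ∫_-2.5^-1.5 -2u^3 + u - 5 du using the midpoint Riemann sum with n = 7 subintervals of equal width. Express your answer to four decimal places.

9.9796

Δu = (-1.5 − (-2.5))/7 = 1/7.
Midpoints: -17/7, -16/7, -15/7, -2, -13/7, -12/7, -11/7.
f(-17/7) = 7278/343, f(-16/7) = 5693/343, f(-15/7) = 4300/343, f(-2) = 9, f(-13/7) = 2042/343, f(-12/7) = 1153/343, f(-11/7) = 408/343.
Sum = Δu · [f(-17/7) + f(-16/7) + f(-15/7) + ...].
Sum ≈ 9.9796.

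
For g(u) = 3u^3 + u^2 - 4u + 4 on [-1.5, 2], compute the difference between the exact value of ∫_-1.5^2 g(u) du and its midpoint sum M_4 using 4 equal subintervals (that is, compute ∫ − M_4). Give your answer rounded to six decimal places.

Exact integral: ∫_-1.5^2 g(u) du ≈ 22.49479167.
M_4 ≈ 21.76904297.
Error ≈ 22.49479167 − 21.76904297 ≈ 0.725749.

0.725749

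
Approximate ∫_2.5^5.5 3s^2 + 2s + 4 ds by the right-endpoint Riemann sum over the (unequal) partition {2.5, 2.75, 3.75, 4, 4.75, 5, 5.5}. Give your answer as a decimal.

212.75

Subinterval widths: 0.25, 1, 0.25, 0.75, 0.25, 0.5.
Right endpoints: 2.75, 3.75, 4, 4.75, 5, 5.5.
f(2.75) = 32.1875, f(3.75) = 53.6875, f(4) = 60, f(4.75) = 81.1875, f(5) = 89, f(5.5) = 105.75.
Sum = Σ Δs_i · f(s_i).
Sum = 212.75.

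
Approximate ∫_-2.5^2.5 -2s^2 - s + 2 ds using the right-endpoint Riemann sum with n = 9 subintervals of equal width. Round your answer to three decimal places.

Δs = (2.5 − (-2.5))/9 = 5/9.
Right endpoints: -35/18, -25/18, -5/6, -5/18, 5/18, 5/6, 25/18, 35/18, 2.5.
f(-35/18) = -293/81, f(-25/18) = -38/81, f(-5/6) = 13/9, f(-5/18) = 172/81, f(5/18) = 127/81, f(5/6) = -2/9, f(25/18) = -263/81, f(35/18) = -608/81, f(2.5) = -13.
Sum = Δs · [f(-35/18) + f(-25/18) + f(-5/6) + ...].
Sum ≈ -12.737.

-12.737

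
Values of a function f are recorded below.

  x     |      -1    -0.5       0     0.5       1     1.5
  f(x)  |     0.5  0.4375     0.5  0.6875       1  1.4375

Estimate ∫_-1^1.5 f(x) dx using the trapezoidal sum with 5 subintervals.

Δx = 0.5.
T_5 = (0.5/2)·[0.5 + 2·0.4375 + 2·0.5 + 2·0.6875 + 2·1 + 1.4375] = 1.796875.

1.796875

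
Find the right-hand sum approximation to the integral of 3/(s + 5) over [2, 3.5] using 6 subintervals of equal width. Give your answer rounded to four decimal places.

0.5731

Δs = (3.5 − 2)/6 = 0.25.
Right endpoints: 2.25, 2.5, 2.75, 3, 3.25, 3.5.
f(2.25) = 12/29, f(2.5) = 0.4, f(2.75) = 12/31, f(3) = 0.375, f(3.25) = 4/11, f(3.5) = 6/17.
Sum = Δs · [f(2.25) + f(2.5) + f(2.75) + ...].
Sum ≈ 0.5731.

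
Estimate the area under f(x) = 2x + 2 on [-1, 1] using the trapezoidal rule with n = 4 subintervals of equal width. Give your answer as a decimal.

4

Δx = (1 − (-1))/4 = 0.5.
f(-1) = 0, f(-0.5) = 1, f(0) = 2, f(0.5) = 3, f(1) = 4.
T_4 = (Δx/2)·[f(x_0) + 2f(x_1) + 2f(x_2) + 2f(x_3) + f(x_4)].
Sum = 4.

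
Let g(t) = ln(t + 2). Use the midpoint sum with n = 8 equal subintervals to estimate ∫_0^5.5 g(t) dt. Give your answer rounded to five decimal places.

Δt = (5.5 − 0)/8 = 0.6875.
Midpoints: 0.34375, 1.03125, 1.71875, 2.40625, 3.09375, 3.78125, 4.46875, 5.15625.
g(0.34375) ≈ 0.85175, g(1.03125) ≈ 1.10898, g(1.71875) ≈ 1.31339, g(2.40625) ≈ 1.48302, g(3.09375) ≈ 1.62801, g(3.78125) ≈ 1.75462, g(4.46875) ≈ 1.86698, g(5.15625) ≈ 1.96799.
Sum = Δt · [g(0.34375) + g(1.03125) + g(1.71875) + ...].
Sum ≈ 8.23264.

8.23264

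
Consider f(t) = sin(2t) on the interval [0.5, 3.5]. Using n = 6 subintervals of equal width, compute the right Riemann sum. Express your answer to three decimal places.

-0.144

Δt = (3.5 − 0.5)/6 = 0.5.
Right endpoints: 1, 1.5, 2, 2.5, 3, 3.5.
f(1) ≈ 0.909, f(1.5) ≈ 0.141, f(2) ≈ -0.757, f(2.5) ≈ -0.959, f(3) ≈ -0.279, f(3.5) ≈ 0.657.
Sum = Δt · [f(1) + f(1.5) + f(2) + ...].
Sum ≈ -0.144.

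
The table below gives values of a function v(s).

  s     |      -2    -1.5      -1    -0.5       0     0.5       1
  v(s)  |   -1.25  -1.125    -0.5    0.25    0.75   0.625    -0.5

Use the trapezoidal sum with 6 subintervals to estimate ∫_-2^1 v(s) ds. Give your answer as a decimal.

Δs = 0.5.
T_6 = (0.5/2)·[(-1.25) + 2·(-1.125) + 2·(-0.5) + 2·0.25 + 2·0.75 + 2·0.625 + (-0.5)] = -0.4375.

-0.4375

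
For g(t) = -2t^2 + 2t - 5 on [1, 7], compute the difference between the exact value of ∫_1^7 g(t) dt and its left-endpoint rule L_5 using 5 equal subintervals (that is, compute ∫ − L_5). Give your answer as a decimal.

-47.52

Exact integral: ∫_1^7 g(t) dt = -210.
L_5 = -162.48.
Error = -210 − (-162.48) = -47.52.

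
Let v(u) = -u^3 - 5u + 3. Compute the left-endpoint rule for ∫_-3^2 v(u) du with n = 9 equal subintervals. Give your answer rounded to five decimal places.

Δu = (2 − (-3))/9 = 5/9.
Left endpoints: -3, -22/9, -17/9, -4/3, -7/9, -2/9, 1/3, 8/9, 13/9.
v(-3) = 45, v(-22/9) = 21745/729, v(-17/9) = 13985/729, v(-4/3) = 325/27, v(-7/9) = 5365/729, v(-2/9) = 3005/729, v(1/3) = 35/27, v(8/9) = -1565/729, v(13/9) = -5275/729.
Sum = Δu · [v(-3) + v(-22/9) + v(-17/9) + ...].
Sum ≈ 60.80247.

60.80247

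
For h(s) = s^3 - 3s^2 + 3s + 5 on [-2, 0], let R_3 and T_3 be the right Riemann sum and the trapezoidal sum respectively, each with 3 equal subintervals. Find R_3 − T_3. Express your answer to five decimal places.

8.66667

R_3 ≈ -0.2222222.
T_3 ≈ -8.8888889.
R_3 − T_3 ≈ 8.66667.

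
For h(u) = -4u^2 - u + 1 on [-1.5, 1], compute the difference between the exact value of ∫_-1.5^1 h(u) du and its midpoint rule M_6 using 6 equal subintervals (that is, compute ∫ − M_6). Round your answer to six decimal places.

Exact integral: ∫_-1.5^1 h(u) du ≈ -2.70833333.
M_6 ≈ -2.56365741.
Error ≈ -2.70833333 − (-2.56365741) ≈ -0.144676.

-0.144676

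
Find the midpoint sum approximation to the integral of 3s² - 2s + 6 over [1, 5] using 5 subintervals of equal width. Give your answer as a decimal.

123.36

Δs = (5 − 1)/5 = 0.8.
Midpoints: 1.4, 2.2, 3, 3.8, 4.6.
f(1.4) = 9.08, f(2.2) = 16.12, f(3) = 27, f(3.8) = 41.72, f(4.6) = 60.28.
Sum = Δs · [f(1.4) + f(2.2) + f(3) + f(3.8) + f(4.6)].
Sum = 123.36.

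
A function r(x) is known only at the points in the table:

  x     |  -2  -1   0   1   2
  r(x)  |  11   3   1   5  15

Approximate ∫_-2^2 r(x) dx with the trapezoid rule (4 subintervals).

22

Δx = 1.
T_4 = (1/2)·[11 + 2·3 + 2·1 + 2·5 + 15] = 22.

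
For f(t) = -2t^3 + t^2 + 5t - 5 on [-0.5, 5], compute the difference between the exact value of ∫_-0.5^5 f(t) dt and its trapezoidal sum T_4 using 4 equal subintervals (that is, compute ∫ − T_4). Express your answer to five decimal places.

21.66341

Exact integral: ∫_-0.5^5 f(t) dt ≈ -236.3854167.
T_4 ≈ -258.0488281.
Error ≈ -236.3854167 − (-258.0488281) ≈ 21.66341.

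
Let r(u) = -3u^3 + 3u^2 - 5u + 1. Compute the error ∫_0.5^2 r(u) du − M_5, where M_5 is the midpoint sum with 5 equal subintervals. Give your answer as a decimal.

Exact integral: ∫_0.5^2 r(u) du = -11.953125.
M_5 = -11.8603125.
Error = -11.953125 − (-11.8603125) = -0.0928125.

-0.0928125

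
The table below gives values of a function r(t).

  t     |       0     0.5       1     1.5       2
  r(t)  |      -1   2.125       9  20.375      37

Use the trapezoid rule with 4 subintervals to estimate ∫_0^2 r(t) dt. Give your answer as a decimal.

24.75

Δt = 0.5.
T_4 = (0.5/2)·[(-1) + 2·2.125 + 2·9 + 2·20.375 + 37] = 24.75.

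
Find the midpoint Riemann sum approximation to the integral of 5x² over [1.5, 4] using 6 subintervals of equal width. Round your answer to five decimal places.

100.86082

Δx = (4 − 1.5)/6 = 5/12.
Midpoints: 41/24, 2.125, 61/24, 71/24, 3.375, 91/24.
f(41/24) = 8405/576, f(2.125) = 22.578125, f(61/24) = 18605/576, f(71/24) = 25205/576, f(3.375) = 56.953125, f(91/24) = 41405/576.
Sum = Δx · [f(41/24) + f(2.125) + f(61/24) + ...].
Sum ≈ 100.86082.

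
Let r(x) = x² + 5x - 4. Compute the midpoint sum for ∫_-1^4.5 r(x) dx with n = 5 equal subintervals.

Δx = (4.5 − (-1))/5 = 1.1.
Midpoints: -0.45, 0.65, 1.75, 2.85, 3.95.
r(-0.45) = -6.0475, r(0.65) = -0.3275, r(1.75) = 7.8125, r(2.85) = 18.3725, r(3.95) = 31.3525.
Sum = Δx · [r(-0.45) + r(0.65) + r(1.75) + r(2.85) + r(3.95)].
Sum = 56.27875.

56.27875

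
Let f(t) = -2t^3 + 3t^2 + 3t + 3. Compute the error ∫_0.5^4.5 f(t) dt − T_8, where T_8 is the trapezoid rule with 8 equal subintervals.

2

Exact integral: ∫_0.5^4.5 f(t) dt = -72.
T_8 = -74.
Error = -72 − (-74) = 2.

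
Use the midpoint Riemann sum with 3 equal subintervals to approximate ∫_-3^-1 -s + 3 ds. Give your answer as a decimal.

Δs = (-1 − (-3))/3 = 2/3.
Midpoints: -8/3, -2, -4/3.
f(-8/3) = 17/3, f(-2) = 5, f(-4/3) = 13/3.
Sum = Δs · [f(-8/3) + f(-2) + f(-4/3)].
Sum = 10.

10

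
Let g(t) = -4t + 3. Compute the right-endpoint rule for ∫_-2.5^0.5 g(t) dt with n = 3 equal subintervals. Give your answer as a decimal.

15

Δt = (0.5 − (-2.5))/3 = 1.
Right endpoints: -1.5, -0.5, 0.5.
g(-1.5) = 9, g(-0.5) = 5, g(0.5) = 1.
Sum = Δt · [g(-1.5) + g(-0.5) + g(0.5)].
Sum = 15.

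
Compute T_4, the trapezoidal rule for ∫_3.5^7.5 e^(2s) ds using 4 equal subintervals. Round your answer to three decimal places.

2145447.620

Δs = (7.5 − 3.5)/4 = 1.
f(3.5) ≈ 1096.633, f(4.5) ≈ 8103.084, f(5.5) ≈ 59874.142, f(6.5) ≈ 442413.392, f(7.5) ≈ 3269017.372.
T_4 = (Δs/2)·[f(s_0) + 2f(s_1) + 2f(s_2) + 2f(s_3) + f(s_4)].
Sum ≈ 2145447.620.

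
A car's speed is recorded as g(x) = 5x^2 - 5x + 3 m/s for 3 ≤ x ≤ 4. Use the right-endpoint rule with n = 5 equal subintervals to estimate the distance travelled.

50.2

Δx = (4 − 3)/5 = 0.2.
Right endpoints: 3.2, 3.4, 3.6, 3.8, 4.
g(3.2) = 38.2, g(3.4) = 43.8, g(3.6) = 49.8, g(3.8) = 56.2, g(4) = 63.
Sum = Δx · [g(3.2) + g(3.4) + g(3.6) + g(3.8) + g(4)].
Sum = 50.2.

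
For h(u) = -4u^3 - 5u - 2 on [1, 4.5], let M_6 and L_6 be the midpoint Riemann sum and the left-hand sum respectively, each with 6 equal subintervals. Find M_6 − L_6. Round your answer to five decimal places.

-100.42448

M_6 ≈ -460.9123264.
L_6 ≈ -360.4878472.
M_6 − L_6 ≈ -100.42448.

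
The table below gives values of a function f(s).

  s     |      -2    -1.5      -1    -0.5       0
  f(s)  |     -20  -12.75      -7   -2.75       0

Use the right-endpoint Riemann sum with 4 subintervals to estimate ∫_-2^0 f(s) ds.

-11.25

Δs = 0.5.
Sum = 0.5·[(-12.75) + (-7) + (-2.75) + 0] = -11.25.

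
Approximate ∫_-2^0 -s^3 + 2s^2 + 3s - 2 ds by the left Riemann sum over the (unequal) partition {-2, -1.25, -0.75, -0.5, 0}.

3.55078125

Subinterval widths: 0.75, 0.5, 0.25, 0.5.
Left endpoints: -2, -1.25, -0.75, -0.5.
f(-2) = 8, f(-1.25) = -0.671875, f(-0.75) = -2.703125, f(-0.5) = -2.875.
Sum = Σ Δs_i · f(s_i).
Sum = 3.55078125.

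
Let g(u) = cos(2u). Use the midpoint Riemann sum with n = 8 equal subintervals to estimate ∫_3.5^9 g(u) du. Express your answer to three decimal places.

-0.763

Δu = (9 − 3.5)/8 = 0.6875.
Midpoints: 3.84375, 4.53125, 5.21875, 5.90625, 6.59375, 7.28125, 7.96875, 8.65625.
g(3.84375) ≈ 0.166, g(4.53125) ≈ -0.935, g(5.21875) ≈ -0.530, g(5.90625) ≈ 0.729, g(6.59375) ≈ 0.813, g(7.28125) ≈ -0.413, g(7.96875) ≈ -0.974, g(8.65625) ≈ 0.034.
Sum = Δu · [g(3.84375) + g(4.53125) + g(5.21875) + ...].
Sum ≈ -0.763.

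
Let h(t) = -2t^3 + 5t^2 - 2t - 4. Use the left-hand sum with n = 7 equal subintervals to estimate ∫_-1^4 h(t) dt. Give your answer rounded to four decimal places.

Δt = (4 − (-1))/7 = 5/7.
Left endpoints: -1, -2/7, 3/7, 8/7, 13/7, 18/7, 23/7.
h(-1) = 5, h(-2/7) = -1020/343, h(3/7) = -1405/343, h(8/7) = -940/343, h(13/7) = -1125/343, h(18/7) = -3460/343, h(23/7) = -9445/343.
Sum = Δt · [h(-1) + h(-2/7) + h(3/7) + ...].
Sum ≈ -32.6531.

-32.6531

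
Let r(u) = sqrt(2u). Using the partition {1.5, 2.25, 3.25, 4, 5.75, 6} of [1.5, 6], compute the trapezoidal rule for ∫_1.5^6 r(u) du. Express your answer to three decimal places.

Subinterval widths: 0.75, 1, 0.75, 1.75, 0.25.
r(1.5) ≈ 1.732, r(2.25) ≈ 2.121, r(3.25) ≈ 2.550, r(4) ≈ 2.828, r(5.75) ≈ 3.391, r(6) ≈ 3.464.
On each subinterval the trapezoid contributes (Δu_i/2)·[r(u_{i-1}) + r(u_i)].
Sum ≈ 12.096.

12.096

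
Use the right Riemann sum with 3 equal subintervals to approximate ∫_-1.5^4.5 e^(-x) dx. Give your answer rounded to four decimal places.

Δx = (4.5 − (-1.5))/3 = 2.
Right endpoints: 0.5, 2.5, 4.5.
f(0.5) ≈ 0.6065, f(2.5) ≈ 0.0821, f(4.5) ≈ 0.0111.
Sum = Δx · [f(0.5) + f(2.5) + f(4.5)].
Sum ≈ 1.3994.

1.3994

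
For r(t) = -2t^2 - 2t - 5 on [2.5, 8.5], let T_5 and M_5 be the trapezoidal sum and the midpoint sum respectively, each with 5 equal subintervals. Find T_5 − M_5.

-4.32

T_5 = -497.88.
M_5 = -493.56.
T_5 − M_5 = -4.32.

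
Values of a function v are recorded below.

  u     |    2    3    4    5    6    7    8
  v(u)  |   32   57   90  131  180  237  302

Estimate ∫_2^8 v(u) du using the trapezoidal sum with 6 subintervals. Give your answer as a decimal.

862

Δu = 1.
T_6 = (1/2)·[32 + 2·57 + 2·90 + 2·131 + 2·180 + 2·237 + 302] = 862.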